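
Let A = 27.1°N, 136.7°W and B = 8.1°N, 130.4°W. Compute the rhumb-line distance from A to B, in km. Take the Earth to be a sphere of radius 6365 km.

2213 km

Δψ = ln[tan(π/4+φ₂/2)/tan(π/4+φ₁/2)] = -0.3498;  Δφ = -0.3316 rad,  Δλ = +0.1100 rad
q = Δφ/Δψ = 0.9479
d = R·√(Δφ² + q²Δλ²) = 6365·0.34761 = 2213 km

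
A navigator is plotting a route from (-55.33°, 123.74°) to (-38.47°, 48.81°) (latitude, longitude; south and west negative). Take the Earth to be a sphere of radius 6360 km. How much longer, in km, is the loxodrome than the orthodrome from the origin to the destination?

242 km

Great circle: cos σ = sin φ₁ sin φ₂ + cos φ₁ cos φ₂ cos Δλ,  σ = 0.8925 rad → d_gc = 5676.5 km
Rhumb line: Δψ = +0.4359, q = Δφ/Δψ = 0.6751, d_rh = R√(Δφ²+q²Δλ²) = 5918.7 km
Excess = 5918.7 − 5676.5 = 242.2 ≈ 242 km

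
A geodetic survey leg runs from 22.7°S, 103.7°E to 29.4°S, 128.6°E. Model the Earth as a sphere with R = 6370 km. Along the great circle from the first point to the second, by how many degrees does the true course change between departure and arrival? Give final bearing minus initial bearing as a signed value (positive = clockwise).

-11.1°

At departure: θ₁ = atan2(sin Δλ cos φ₂, cos φ₁ sin φ₂ − sin φ₁ cos φ₂ cos Δλ) = 111.96°
At arrival: θ₂ = atan2(sin Δλ cos φ₁, −cos φ₂ sin φ₁ + sin φ₂ cos φ₁ cos Δλ) = 100.87°
Δθ = θ₂ − θ₁ = -11.1°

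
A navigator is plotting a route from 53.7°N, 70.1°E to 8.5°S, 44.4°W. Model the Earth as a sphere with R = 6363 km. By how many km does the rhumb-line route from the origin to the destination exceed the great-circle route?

569 km

Great circle: cos σ = sin φ₁ sin φ₂ + cos φ₁ cos φ₂ cos Δλ,  σ = 1.9411 rad → d_gc = 12351.4 km
Rhumb line: Δψ = -1.2642, q = Δφ/Δψ = 0.8587, d_rh = R√(Δφ²+q²Δλ²) = 12920.8 km
Excess = 12920.8 − 12351.4 = 569.4 ≈ 569 km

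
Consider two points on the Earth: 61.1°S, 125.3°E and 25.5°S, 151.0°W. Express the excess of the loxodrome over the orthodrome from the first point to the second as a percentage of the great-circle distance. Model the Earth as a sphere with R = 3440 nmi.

5.0%

Great circle: σ = 1.1321 rad → d_gc = Rσ = 3894.4 nmi
Rhumb: Δφ = +0.6213, Δλ = +1.4608, Δψ = +0.8955, q = Δφ/Δψ = 0.6939 → d_rh = R√(Δφ²+q²Δλ²) = 4089.8 nmi
Excess = (4089.8 − 3894.4) / 3894.4 = 195.4 / 3894.4 = 5.02% ≈ 5.0%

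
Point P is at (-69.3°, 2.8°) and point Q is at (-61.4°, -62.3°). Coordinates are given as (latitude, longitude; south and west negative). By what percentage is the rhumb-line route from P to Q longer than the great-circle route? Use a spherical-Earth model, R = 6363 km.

4.7%

Great circle: σ = 0.4678 rad → d_gc = Rσ = 2976.9 km
Rhumb: Δφ = +0.1379, Δλ = -1.1362, Δψ = +0.3334, q = Δφ/Δψ = 0.4136 → d_rh = R√(Δφ²+q²Δλ²) = 3116.1 km
Excess = (3116.1 − 2976.9) / 2976.9 = 139.2 / 2976.9 = 4.68% ≈ 4.7%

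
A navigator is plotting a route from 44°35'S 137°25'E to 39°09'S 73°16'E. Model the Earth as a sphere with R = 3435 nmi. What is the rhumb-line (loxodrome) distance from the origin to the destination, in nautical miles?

Δψ = ln[tan(π/4+φ₂/2)/tan(π/4+φ₁/2)] = +0.1275;  Δφ = +0.0948 rad,  Δλ = -1.1196 rad
q = Δφ/Δψ = 0.7440
d = R·√(Δφ² + q²Δλ²) = 3435·0.83835 = 2880 nmi

2880 nmi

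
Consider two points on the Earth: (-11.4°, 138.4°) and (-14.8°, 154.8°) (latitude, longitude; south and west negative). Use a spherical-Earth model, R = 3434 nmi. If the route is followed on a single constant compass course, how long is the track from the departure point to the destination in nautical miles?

Rhumb course C = atan2(Δλ, Δψ) with Δψ = ln[tan(π/4+φ₂/2)/tan(π/4+φ₁/2)] = -0.0609, Δλ = +0.2862 → C = 102.02°
d = R·|Δφ| / |cos C| = 3434·0.05934 / 0.20822 = 979 nmi

979 nmi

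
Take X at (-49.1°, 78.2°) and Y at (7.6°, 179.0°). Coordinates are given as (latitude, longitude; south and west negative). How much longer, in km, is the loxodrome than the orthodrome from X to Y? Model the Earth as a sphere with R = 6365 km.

312 km

Great circle: cos σ = sin φ₁ sin φ₂ + cos φ₁ cos φ₂ cos Δλ,  σ = 1.7942 rad → d_gc = 11420.25 km
Rhumb line: Δψ = +1.1195, q = Δφ/Δψ = 0.8840, d_rh = R√(Δφ²+q²Δλ²) = 11732.68 km
Excess = 11732.68 − 11420.25 = 312.43 ≈ 312 km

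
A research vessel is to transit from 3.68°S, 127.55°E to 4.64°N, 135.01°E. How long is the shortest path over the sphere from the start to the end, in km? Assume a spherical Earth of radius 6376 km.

1243 km

cos σ = sin φ₁ sin φ₂ + cos φ₁ cos φ₂ cos Δλ
      = sin(-3.68°)sin(4.64°) + cos(-3.68°)cos(4.64°)cos(7.46°) = 0.9811
σ = 11.170° → d = Rσ = 6376·0.19496 = 1243 km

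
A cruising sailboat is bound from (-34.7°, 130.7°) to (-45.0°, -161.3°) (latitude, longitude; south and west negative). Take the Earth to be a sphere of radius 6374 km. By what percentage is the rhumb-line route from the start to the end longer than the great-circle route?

Great circle: σ = 0.9017 rad → d_gc = Rσ = 5747.1 km
Rhumb: Δφ = -0.1798, Δλ = +1.1868, Δψ = -0.2349, q = Δφ/Δψ = 0.7652 → d_rh = R√(Δφ²+q²Δλ²) = 5901.2 km
Excess = (5901.2 − 5747.1) / 5747.1 = 154.1 / 5747.1 = 2.68% ≈ 2.7%

2.7%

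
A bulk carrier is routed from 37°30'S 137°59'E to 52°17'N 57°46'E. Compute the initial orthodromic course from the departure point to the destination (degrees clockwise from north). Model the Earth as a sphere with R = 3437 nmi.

N = sin Δλ·cos φ₂ = -0.6029;  D = cos φ₁ sin φ₂ − sin φ₁ cos φ₂ cos Δλ = +0.6909
initial course = atan2(N, D) = 318.89°

318.9°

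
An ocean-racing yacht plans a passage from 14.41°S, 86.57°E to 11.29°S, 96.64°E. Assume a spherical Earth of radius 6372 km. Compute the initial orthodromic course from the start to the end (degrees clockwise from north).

θ = atan2( sin Δλ·cos φ₂ ,  cos φ₁ sin φ₂ − sin φ₁ cos φ₂ cos Δλ )
  = atan2(+0.1715, +0.0507) = 73.54°

73.5°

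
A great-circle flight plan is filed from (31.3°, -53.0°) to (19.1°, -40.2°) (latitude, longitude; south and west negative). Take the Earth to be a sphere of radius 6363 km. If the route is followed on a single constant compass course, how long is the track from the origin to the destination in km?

Δψ = ln[tan(π/4+φ₂/2)/tan(π/4+φ₁/2)] = -0.2360;  Δφ = -0.2129 rad,  Δλ = +0.2234 rad
q = Δφ/Δψ = 0.9024
d = R·√(Δφ² + q²Δλ²) = 6363·0.29322 = 1866 km

1866 km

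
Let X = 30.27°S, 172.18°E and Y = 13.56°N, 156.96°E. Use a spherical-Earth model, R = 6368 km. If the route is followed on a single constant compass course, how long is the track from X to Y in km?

5137 km

Rhumb course C = atan2(Δλ, Δψ) with Δψ = ln[tan(π/4+φ₂/2)/tan(π/4+φ₁/2)] = +0.7937, Δλ = -0.2656 → C = 341.49°
d = R·|Δφ| / |cos C| = 6368·0.76498 / 0.94829 = 5137 km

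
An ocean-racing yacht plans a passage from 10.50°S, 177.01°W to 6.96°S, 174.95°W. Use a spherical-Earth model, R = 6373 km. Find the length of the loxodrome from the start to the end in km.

Rhumb course C = atan2(Δλ, Δψ) with Δψ = ln[tan(π/4+φ₂/2)/tan(π/4+φ₁/2)] = +0.0625, Δλ = +0.0360 → C = 29.90°
d = R·|Δφ| / |cos C| = 6373·0.06178 / 0.86688 = 454 km

454 km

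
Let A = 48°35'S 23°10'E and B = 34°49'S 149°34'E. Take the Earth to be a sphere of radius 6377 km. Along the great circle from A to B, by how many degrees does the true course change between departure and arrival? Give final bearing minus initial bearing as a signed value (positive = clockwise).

At departure: θ₁ = atan2(sin Δλ cos φ₂, cos φ₁ sin φ₂ − sin φ₁ cos φ₂ cos Δλ) = 138.35°
At arrival: θ₂ = atan2(sin Δλ cos φ₁, −cos φ₂ sin φ₁ + sin φ₂ cos φ₁ cos Δλ) = 32.38°
Δθ = θ₂ − θ₁ = -106.0°

-106.0°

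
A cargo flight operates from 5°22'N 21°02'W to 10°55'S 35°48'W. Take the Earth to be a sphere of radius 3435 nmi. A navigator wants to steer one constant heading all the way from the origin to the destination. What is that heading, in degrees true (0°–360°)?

222.1°

Δψ = ln[tan(π/4+φ₂/2)/tan(π/4+φ₁/2)] = -0.2855
Δλ = -0.2577 rad (taken the short way round)
course = atan2(Δλ, Δψ) = 222.07°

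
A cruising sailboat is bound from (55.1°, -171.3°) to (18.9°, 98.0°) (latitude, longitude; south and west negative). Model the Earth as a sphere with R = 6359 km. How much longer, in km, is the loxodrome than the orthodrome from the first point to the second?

Great circle: cos σ = sin φ₁ sin φ₂ + cos φ₁ cos φ₂ cos Δλ,  σ = 1.3088 rad → d_gc = 8322.4 km
Rhumb line: Δψ = -0.8213, q = Δφ/Δψ = 0.7693, d_rh = R√(Δφ²+q²Δλ²) = 8724.4 km
Excess = 8724.4 − 8322.4 = 402.0 ≈ 402 km

402 km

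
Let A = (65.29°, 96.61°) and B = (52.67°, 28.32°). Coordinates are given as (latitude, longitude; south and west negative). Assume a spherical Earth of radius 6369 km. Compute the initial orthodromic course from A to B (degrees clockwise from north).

θ = atan2( sin Δλ·cos φ₂ ,  cos φ₁ sin φ₂ − sin φ₁ cos φ₂ cos Δλ )
  = atan2(-0.5634, +0.1286) = 282.86°

282.9°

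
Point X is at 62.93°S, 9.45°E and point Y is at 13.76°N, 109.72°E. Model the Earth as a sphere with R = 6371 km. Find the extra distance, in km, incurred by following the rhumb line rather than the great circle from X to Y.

Great circle: cos σ = sin φ₁ sin φ₂ + cos φ₁ cos φ₂ cos Δλ,  σ = 1.8657 rad → d_gc = 11886.1 km
Rhumb line: Δψ = +1.6666, q = Δφ/Δψ = 0.8031, d_rh = R√(Δφ²+q²Δλ²) = 12365.3 km
Excess = 12365.3 − 11886.1 = 479.2 ≈ 479 km

479 km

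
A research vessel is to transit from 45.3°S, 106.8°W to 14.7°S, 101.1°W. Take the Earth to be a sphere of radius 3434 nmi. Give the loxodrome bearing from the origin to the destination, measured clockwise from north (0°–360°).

9.0°

Δψ = ln[tan(π/4+φ₂/2)/tan(π/4+φ₁/2)] = +0.6294
Δλ = +0.0995 rad (taken the short way round)
course = atan2(Δλ, Δψ) = 8.98°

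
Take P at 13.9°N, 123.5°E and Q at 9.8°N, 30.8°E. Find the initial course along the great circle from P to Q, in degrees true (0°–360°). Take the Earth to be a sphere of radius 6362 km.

280.2°

θ = atan2( sin Δλ·cos φ₂ ,  cos φ₁ sin φ₂ − sin φ₁ cos φ₂ cos Δλ )
  = atan2(-0.9843, +0.1764) = 280.16°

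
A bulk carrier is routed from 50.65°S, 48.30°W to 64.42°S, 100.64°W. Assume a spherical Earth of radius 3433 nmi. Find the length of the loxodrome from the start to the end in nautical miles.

1853 nmi

Rhumb course C = atan2(Δλ, Δψ) with Δψ = ln[tan(π/4+φ₂/2)/tan(π/4+φ₁/2)] = -0.4543, Δλ = -0.9135 → C = 243.56°
d = R·|Δφ| / |cos C| = 3433·0.24033 / 0.44529 = 1853 nmi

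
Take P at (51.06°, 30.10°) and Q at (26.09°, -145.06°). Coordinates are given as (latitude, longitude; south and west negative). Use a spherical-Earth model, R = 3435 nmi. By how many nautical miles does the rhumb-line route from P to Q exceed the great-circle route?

Great circle: cos σ = sin φ₁ sin φ₂ + cos φ₁ cos φ₂ cos Δλ,  σ = 1.7930 rad → d_gc = 6158.98 nmi
Rhumb line: Δψ = -0.5678, q = Δφ/Δψ = 0.7675, d_rh = R√(Δφ²+q²Δλ²) = 8197.54 nmi
Excess = 8197.54 − 6158.98 = 2038.56 ≈ 2039 nmi

2039 nmi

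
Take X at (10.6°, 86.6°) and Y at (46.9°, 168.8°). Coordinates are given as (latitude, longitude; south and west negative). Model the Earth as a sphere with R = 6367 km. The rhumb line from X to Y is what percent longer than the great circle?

Great circle: σ = 1.3434 rad → d_gc = Rσ = 8553.3 km
Rhumb: Δφ = +0.6336, Δλ = +1.4347, Δψ = +0.7430, q = Δφ/Δψ = 0.8527 → d_rh = R√(Δφ²+q²Δλ²) = 8771.5 km
Excess = (8771.5 − 8553.3) / 8553.3 = 218.2 / 8553.3 = 2.551% ≈ 2.6%

2.6%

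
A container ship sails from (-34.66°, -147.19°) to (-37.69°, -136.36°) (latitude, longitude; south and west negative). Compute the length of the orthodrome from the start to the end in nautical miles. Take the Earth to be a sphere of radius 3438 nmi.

Haversine: a = sin²(Δφ/2)+cos φ₁ cos φ₂ sin²(Δλ/2) = 0.00650;  σ = 2·atan2(√a,√(1−a))
σ = 9.246° → d = Rσ = 3438·0.16137 = 555 nmi

555 nmi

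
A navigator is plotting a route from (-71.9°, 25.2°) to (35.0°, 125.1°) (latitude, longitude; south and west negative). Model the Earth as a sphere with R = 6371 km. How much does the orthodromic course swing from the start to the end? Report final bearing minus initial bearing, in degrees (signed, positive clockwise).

-64.6°

At departure: θ₁ = atan2(sin Δλ cos φ₂, cos φ₁ sin φ₂ − sin φ₁ cos φ₂ cos Δλ) = 86.86°
At arrival: θ₂ = atan2(sin Δλ cos φ₁, −cos φ₂ sin φ₁ + sin φ₂ cos φ₁ cos Δλ) = 22.25°
Δθ = θ₂ − θ₁ = -64.6°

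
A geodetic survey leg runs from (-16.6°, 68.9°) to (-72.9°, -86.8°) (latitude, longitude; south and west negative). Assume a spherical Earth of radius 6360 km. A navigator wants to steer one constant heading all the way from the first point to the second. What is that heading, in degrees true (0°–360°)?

Δψ = ln[tan(π/4+φ₂/2)/tan(π/4+φ₁/2)] = -1.6010
Δλ = -2.7175 rad (taken the short way round)
course = atan2(Δλ, Δψ) = 239.50°

239.5°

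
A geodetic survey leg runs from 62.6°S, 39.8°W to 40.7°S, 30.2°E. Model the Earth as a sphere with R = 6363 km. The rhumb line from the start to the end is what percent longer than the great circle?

4.2%

Great circle: σ = 0.7978 rad → d_gc = Rσ = 5076.5 km
Rhumb: Δφ = +0.3822, Δλ = +1.2217, Δψ = +0.6326, q = Δφ/Δψ = 0.6042 → d_rh = R√(Δφ²+q²Δλ²) = 5289.6 km
Excess = (5289.6 − 5076.5) / 5076.5 = 213.1 / 5076.5 = 4.20% ≈ 4.2%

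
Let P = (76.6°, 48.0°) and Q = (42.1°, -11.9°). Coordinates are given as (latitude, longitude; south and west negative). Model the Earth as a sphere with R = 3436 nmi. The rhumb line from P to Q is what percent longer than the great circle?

3.5%

Great circle: σ = 0.7401 rad → d_gc = Rσ = 2542.9 nmi
Rhumb: Δφ = -0.6021, Δλ = -1.0455, Δψ = -1.3300, q = Δφ/Δψ = 0.4527 → d_rh = R√(Δφ²+q²Δλ²) = 2631.6 nmi
Excess = (2631.6 − 2542.9) / 2542.9 = 88.7 / 2542.9 = 3.49% ≈ 3.5%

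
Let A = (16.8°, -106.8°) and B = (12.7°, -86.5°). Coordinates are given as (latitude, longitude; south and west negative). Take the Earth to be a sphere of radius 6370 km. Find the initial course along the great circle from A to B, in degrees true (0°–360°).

θ = atan2( sin Δλ·cos φ₂ ,  cos φ₁ sin φ₂ − sin φ₁ cos φ₂ cos Δλ )
  = atan2(+0.3384, -0.0540) = 99.06°

99.1°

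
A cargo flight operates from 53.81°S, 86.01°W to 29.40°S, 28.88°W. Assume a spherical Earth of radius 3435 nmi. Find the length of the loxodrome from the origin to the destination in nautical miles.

Δψ = ln[tan(π/4+φ₂/2)/tan(π/4+φ₁/2)] = +0.5813;  Δφ = +0.4260 rad,  Δλ = +0.9971 rad
q = Δφ/Δψ = 0.7329
d = R·√(Δφ² + q²Δλ²) = 3435·0.84590 = 2906 nmi

2906 nmi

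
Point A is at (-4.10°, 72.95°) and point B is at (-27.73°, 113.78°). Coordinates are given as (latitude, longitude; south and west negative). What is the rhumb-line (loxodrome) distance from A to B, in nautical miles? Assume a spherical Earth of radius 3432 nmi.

2728 nmi

Rhumb course C = atan2(Δλ, Δψ) with Δψ = ln[tan(π/4+φ₂/2)/tan(π/4+φ₁/2)] = -0.4324, Δλ = +0.7126 → C = 121.25°
d = R·|Δφ| / |cos C| = 3432·0.41242 / 0.51879 = 2728 nmi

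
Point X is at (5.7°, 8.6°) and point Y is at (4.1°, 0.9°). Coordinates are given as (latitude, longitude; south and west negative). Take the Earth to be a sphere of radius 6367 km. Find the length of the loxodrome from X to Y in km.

Rhumb course C = atan2(Δλ, Δψ) with Δψ = ln[tan(π/4+φ₂/2)/tan(π/4+φ₁/2)] = -0.0280, Δλ = -0.1344 → C = 258.22°
d = R·|Δφ| / |cos C| = 6367·0.02793 / 0.20417 = 871 km

871 km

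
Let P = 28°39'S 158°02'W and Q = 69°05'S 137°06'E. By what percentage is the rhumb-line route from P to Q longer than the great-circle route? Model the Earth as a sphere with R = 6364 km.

Great circle: σ = 0.9509 rad → d_gc = Rσ = 6051.7 km
Rhumb: Δφ = -0.7057, Δλ = -1.1321, Δψ = -1.1674, q = Δφ/Δψ = 0.6045 → d_rh = R√(Δφ²+q²Δλ²) = 6256.2 km
Excess = (6256.2 − 6051.7) / 6051.7 = 204.5 / 6051.7 = 3.38% ≈ 3.4%

3.4%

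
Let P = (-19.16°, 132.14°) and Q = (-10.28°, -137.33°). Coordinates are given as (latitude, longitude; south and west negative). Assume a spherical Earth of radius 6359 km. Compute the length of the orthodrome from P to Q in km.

9671 km

Haversine: a = sin²(Δφ/2)+cos φ₁ cos φ₂ sin²(Δλ/2) = 0.47501;  σ = 2·atan2(√a,√(1−a))
σ = 87.136° → d = Rσ = 6359·1.52080 = 9671 km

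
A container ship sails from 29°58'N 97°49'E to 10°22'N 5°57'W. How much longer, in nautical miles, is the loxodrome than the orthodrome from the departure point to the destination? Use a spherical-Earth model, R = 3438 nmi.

137 nmi

Great circle: cos σ = sin φ₁ sin φ₂ + cos φ₁ cos φ₂ cos Δλ,  σ = 1.6839 rad → d_gc = 5789.4 nmi
Rhumb line: Δψ = -0.3667, q = Δφ/Δψ = 0.9329, d_rh = R√(Δφ²+q²Δλ²) = 5926.3 nmi
Excess = 5926.3 − 5789.4 = 136.9 ≈ 137 nmi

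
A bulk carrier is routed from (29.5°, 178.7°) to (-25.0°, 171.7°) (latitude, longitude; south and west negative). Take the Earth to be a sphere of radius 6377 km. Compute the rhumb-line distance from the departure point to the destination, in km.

Rhumb course C = atan2(Δλ, Δψ) with Δψ = ln[tan(π/4+φ₂/2)/tan(π/4+φ₁/2)] = -0.9901, Δλ = -0.1222 → C = 187.03°
d = R·|Δφ| / |cos C| = 6377·0.95120 / 0.99247 = 6112 km

6112 km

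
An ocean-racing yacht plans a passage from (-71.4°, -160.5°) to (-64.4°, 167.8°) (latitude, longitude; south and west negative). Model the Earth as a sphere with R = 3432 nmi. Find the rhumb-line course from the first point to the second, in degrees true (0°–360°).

Δψ = ln[tan(π/4+φ₂/2)/tan(π/4+φ₁/2)] = +0.3274
Δλ = -0.5533 rad (taken the short way round)
course = atan2(Δλ, Δψ) = 300.62°

300.6°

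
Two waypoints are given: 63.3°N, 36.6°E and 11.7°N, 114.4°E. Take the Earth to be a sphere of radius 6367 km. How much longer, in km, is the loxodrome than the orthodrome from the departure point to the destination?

298 km

Great circle: cos σ = sin φ₁ sin φ₂ + cos φ₁ cos φ₂ cos Δλ,  σ = 1.2931 rad → d_gc = 8233.1 km
Rhumb line: Δψ = -1.2327, q = Δφ/Δψ = 0.7306, d_rh = R√(Δφ²+q²Δλ²) = 8530.7 km
Excess = 8530.7 − 8233.1 = 297.6 ≈ 298 km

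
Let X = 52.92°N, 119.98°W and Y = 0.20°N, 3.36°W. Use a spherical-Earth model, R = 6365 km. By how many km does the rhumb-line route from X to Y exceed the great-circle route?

Great circle: cos σ = sin φ₁ sin φ₂ + cos φ₁ cos φ₂ cos Δλ,  σ = 1.8415 rad → d_gc = 11720.9 km
Rhumb line: Δψ = -1.0890, q = Δφ/Δψ = 0.8449, d_rh = R√(Δφ²+q²Δλ²) = 12414.5 km
Excess = 12414.5 − 11720.9 = 693.6 ≈ 694 km

694 km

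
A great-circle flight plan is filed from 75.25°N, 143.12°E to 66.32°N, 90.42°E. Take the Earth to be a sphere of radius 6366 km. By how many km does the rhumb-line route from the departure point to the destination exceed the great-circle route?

67 km

Great circle: cos σ = sin φ₁ sin φ₂ + cos φ₁ cos φ₂ cos Δλ,  σ = 0.3252 rad → d_gc = 2070.2 km
Rhumb line: Δψ = -0.4822, q = Δφ/Δψ = 0.3232, d_rh = R√(Δφ²+q²Δλ²) = 2136.8 km
Excess = 2136.8 − 2070.2 = 66.6 ≈ 67 km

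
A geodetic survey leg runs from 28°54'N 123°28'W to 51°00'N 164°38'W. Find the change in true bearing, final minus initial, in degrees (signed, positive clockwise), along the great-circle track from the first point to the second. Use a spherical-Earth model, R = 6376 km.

-27.6°

Initial bearing θ₁ = atan2(sin Δλ cos φ₂, cos φ₁ sin φ₂ − sin φ₁ cos φ₂ cos Δλ) = 317.46°
Final bearing θ₂ = (initial bearing from the destination back to the start) + 180° = 289.85°
Δθ = θ₂ − θ₁ = -27.6°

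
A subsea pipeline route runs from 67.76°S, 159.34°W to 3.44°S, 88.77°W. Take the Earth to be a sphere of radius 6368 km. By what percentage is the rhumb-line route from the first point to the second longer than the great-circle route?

Great circle: σ = 1.3886 rad → d_gc = Rσ = 8842.4 km
Rhumb: Δφ = +1.1226, Δλ = +1.2317, Δψ = +1.5667, q = Δφ/Δψ = 0.7165 → d_rh = R√(Δφ²+q²Δλ²) = 9093.2 km
Excess = (9093.2 − 8842.4) / 8842.4 = 250.8 / 8842.4 = 2.84% ≈ 2.8%

2.8%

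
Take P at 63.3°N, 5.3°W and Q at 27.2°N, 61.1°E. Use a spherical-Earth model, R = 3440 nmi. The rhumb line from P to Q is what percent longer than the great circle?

3.2%

Great circle: σ = 0.9663 rad → d_gc = Rσ = 3324.1 nmi
Rhumb: Δφ = -0.6301, Δλ = +1.1589, Δψ = -0.9447, q = Δφ/Δψ = 0.6669 → d_rh = R√(Δφ²+q²Δλ²) = 3430.2 nmi
Excess = (3430.2 − 3324.1) / 3324.1 = 106.1 / 3324.1 = 3.19% ≈ 3.2%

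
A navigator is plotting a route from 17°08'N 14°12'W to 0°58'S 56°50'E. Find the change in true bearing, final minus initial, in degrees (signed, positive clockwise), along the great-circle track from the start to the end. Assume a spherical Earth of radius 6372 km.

+11.6°

Initial bearing θ₁ = atan2(sin Δλ cos φ₂, cos φ₁ sin φ₂ − sin φ₁ cos φ₂ cos Δλ) = 96.75°
Final bearing θ₂ = (initial bearing from the destination back to the start) + 180° = 108.35°
Δθ = θ₂ − θ₁ = +11.6°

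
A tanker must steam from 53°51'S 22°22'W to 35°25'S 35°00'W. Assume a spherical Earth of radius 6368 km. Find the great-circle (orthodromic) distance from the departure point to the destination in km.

2271 km

cos σ = sin φ₁ sin φ₂ + cos φ₁ cos φ₂ cos Δλ
      = sin(-53.85°)sin(-35.42°) + cos(-53.85°)cos(-35.42°)cos(-12.63°) = 0.9371
σ = 20.438° → d = Rσ = 6368·0.35670 = 2271 km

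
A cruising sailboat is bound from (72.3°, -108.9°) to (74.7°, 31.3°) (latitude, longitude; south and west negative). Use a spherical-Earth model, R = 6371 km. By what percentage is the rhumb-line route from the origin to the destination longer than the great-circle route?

28.5%

Great circle: σ = 0.5409 rad → d_gc = Rσ = 3445.9 km
Rhumb: Δφ = +0.0419, Δλ = +2.4470, Δψ = +0.1477, q = Δφ/Δψ = 0.2835 → d_rh = R√(Δφ²+q²Δλ²) = 4428.0 km
Excess = (4428.0 − 3445.9) / 3445.9 = 982.1 / 3445.9 = 28.50% ≈ 28.5%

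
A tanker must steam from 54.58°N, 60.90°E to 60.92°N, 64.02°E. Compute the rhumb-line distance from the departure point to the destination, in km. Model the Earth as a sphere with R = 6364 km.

Rhumb course C = atan2(Δλ, Δψ) with Δψ = ln[tan(π/4+φ₂/2)/tan(π/4+φ₁/2)] = +0.2080, Δλ = +0.0545 → C = 14.67°
d = R·|Δφ| / |cos C| = 6364·0.11065 / 0.96740 = 728 km

728 km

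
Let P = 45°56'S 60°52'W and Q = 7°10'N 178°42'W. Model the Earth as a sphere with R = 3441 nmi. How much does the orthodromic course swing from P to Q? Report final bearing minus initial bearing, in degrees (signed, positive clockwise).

Initial bearing θ₁ = atan2(sin Δλ cos φ₂, cos φ₁ sin φ₂ − sin φ₁ cos φ₂ cos Δλ) = 254.33°
Final bearing θ₂ = (initial bearing from the destination back to the start) + 180° = 317.55°
Δθ = θ₂ − θ₁ = +63.2°

+63.2°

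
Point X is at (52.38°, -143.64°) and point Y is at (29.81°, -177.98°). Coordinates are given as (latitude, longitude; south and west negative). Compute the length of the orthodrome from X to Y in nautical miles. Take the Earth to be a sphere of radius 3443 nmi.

2030 nmi

cos σ = sin φ₁ sin φ₂ + cos φ₁ cos φ₂ cos Δλ
      = sin(52.38°)sin(29.81°) + cos(52.38°)cos(29.81°)cos(-34.34°) = 0.8311
σ = 33.789° → d = Rσ = 3443·0.58972 = 2030 nmi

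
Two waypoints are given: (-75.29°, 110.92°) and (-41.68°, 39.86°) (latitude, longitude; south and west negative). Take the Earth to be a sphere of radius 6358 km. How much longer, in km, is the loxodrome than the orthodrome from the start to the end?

Great circle: cos σ = sin φ₁ sin φ₂ + cos φ₁ cos φ₂ cos Δλ,  σ = 0.7888 rad → d_gc = 5014.9 km
Rhumb line: Δψ = +1.2457, q = Δφ/Δψ = 0.4709, d_rh = R√(Δφ²+q²Δλ²) = 5263.0 km
Excess = 5263.0 − 5014.9 = 248.1 ≈ 248 km

248 km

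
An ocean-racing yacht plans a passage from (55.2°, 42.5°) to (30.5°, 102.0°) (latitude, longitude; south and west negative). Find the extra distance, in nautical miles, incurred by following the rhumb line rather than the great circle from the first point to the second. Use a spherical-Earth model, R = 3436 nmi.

Great circle: cos σ = sin φ₁ sin φ₂ + cos φ₁ cos φ₂ cos Δλ,  σ = 0.8415 rad → d_gc = 2891.4 nmi
Rhumb line: Δψ = -0.6009, q = Δφ/Δψ = 0.7174, d_rh = R√(Δφ²+q²Δλ²) = 2957.4 nmi
Excess = 2957.4 − 2891.4 = 66.0 ≈ 66 nmi

66 nmi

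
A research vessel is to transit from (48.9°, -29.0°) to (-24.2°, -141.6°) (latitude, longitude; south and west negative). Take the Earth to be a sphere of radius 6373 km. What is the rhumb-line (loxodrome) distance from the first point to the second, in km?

Rhumb course C = atan2(Δλ, Δψ) with Δψ = ln[tan(π/4+φ₂/2)/tan(π/4+φ₁/2)] = -1.4167, Δλ = -1.9652 → C = 234.21°
d = R·|Δφ| / |cos C| = 6373·1.27584 / 0.58477 = 13905 km

13905 km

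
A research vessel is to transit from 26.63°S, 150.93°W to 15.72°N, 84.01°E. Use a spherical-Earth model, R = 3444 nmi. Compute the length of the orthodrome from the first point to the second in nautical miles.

cos σ = sin φ₁ sin φ₂ + cos φ₁ cos φ₂ cos Δλ
      = sin(-26.63°)sin(15.72°) + cos(-26.63°)cos(15.72°)cos(-125.06°) = -0.6157
σ = 128.005° → d = Rσ = 3444·2.23411 = 7694 nmi

7694 nmi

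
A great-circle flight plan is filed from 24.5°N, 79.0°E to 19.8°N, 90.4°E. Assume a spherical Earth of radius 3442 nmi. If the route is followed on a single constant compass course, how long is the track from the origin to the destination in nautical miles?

694 nmi

Rhumb course C = atan2(Δλ, Δψ) with Δψ = ln[tan(π/4+φ₂/2)/tan(π/4+φ₁/2)] = -0.0886, Δλ = +0.1990 → C = 114.00°
d = R·|Δφ| / |cos C| = 3442·0.08203 / 0.40679 = 694 nmi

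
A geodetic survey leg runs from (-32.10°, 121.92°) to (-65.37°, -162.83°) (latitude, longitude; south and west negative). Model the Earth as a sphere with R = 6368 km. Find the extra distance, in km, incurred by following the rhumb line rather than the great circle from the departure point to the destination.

282 km

Great circle: cos σ = sin φ₁ sin φ₂ + cos φ₁ cos φ₂ cos Δλ,  σ = 0.9607 rad → d_gc = 6117.8 km
Rhumb line: Δψ = -0.9297, q = Δφ/Δψ = 0.6245, d_rh = R√(Δφ²+q²Δλ²) = 6399.7 km
Excess = 6399.7 − 6117.8 = 281.9 ≈ 282 km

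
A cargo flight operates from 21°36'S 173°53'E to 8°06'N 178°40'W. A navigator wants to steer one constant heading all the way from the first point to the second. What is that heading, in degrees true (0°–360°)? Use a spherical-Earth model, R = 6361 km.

13.8°

Δψ = ln[tan(π/4+φ₂/2)/tan(π/4+φ₁/2)] = +0.5281
Δλ = +0.1300 rad (taken the short way round)
course = atan2(Δλ, Δψ) = 13.83°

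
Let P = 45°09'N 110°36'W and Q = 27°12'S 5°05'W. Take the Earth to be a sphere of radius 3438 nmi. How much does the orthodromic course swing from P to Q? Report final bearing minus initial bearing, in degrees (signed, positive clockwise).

At departure: θ₁ = atan2(sin Δλ cos φ₂, cos φ₁ sin φ₂ − sin φ₁ cos φ₂ cos Δλ) = 100.17°
At arrival: θ₂ = atan2(sin Δλ cos φ₁, −cos φ₂ sin φ₁ + sin φ₂ cos φ₁ cos Δλ) = 128.69°
Δθ = θ₂ − θ₁ = +28.5°

+28.5°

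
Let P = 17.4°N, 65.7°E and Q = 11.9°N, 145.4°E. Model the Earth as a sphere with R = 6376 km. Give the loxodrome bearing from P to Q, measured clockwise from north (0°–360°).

Meridional parts: M(φ₁)=+0.3085, M(φ₂)=+0.2092 → ΔM = -0.0993;  Δλ = +1.3910 rad
tan C = Δλ / ΔM = -14.0137 → C = 94.08°

94.1°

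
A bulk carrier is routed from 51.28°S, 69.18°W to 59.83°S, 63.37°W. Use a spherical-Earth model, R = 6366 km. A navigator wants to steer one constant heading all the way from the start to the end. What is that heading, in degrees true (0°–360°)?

Meridional parts: M(φ₁)=-1.0459, M(φ₂)=-1.3110 → ΔM = -0.2651;  Δλ = +0.1014 rad
tan C = Δλ / ΔM = -0.3825 → C = 159.07°

159.1°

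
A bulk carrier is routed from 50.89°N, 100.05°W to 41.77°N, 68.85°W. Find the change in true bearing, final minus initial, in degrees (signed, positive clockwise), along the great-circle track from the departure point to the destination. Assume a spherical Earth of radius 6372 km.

Initial bearing θ₁ = atan2(sin Δλ cos φ₂, cos φ₁ sin φ₂ − sin φ₁ cos φ₂ cos Δλ) = 100.96°
Final bearing θ₂ = (initial bearing from the destination back to the start) + 180° = 123.86°
Δθ = θ₂ − θ₁ = +22.9°

+22.9°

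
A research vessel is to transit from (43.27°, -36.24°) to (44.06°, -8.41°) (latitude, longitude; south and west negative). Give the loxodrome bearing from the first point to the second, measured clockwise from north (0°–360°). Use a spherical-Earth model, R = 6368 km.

Meridional parts: M(φ₁)=+0.8393, M(φ₂)=+0.8584 → ΔM = +0.0191;  Δλ = +0.4857 rad
tan C = Δλ / ΔM = +25.4829 → C = 87.75°

87.8°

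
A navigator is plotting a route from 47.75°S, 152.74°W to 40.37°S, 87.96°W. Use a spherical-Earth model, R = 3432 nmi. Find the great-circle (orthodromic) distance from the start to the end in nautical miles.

cos σ = sin φ₁ sin φ₂ + cos φ₁ cos φ₂ cos Δλ
      = sin(-47.75°)sin(-40.37°) + cos(-47.75°)cos(-40.37°)cos(64.78°) = 0.6977
σ = 45.755° → d = Rσ = 3432·0.79858 = 2741 nmi

2741 nmi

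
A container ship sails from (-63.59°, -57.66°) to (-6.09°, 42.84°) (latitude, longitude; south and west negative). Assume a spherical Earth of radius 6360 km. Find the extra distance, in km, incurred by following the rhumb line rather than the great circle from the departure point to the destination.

Great circle: cos σ = sin φ₁ sin φ₂ + cos φ₁ cos φ₂ cos Δλ,  σ = 1.5564 rad → d_gc = 9898.557 km
Rhumb line: Δψ = +1.3432, q = Δφ/Δψ = 0.7471, d_rh = R√(Δφ²+q²Δλ²) = 10498.062 km
Excess = 10498.062 − 9898.557 = 599.505 ≈ 600 km

600 km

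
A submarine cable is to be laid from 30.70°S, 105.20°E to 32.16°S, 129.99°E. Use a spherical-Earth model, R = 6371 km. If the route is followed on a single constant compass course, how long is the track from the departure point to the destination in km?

Δψ = ln[tan(π/4+φ₂/2)/tan(π/4+φ₁/2)] = -0.0299;  Δφ = -0.0255 rad,  Δλ = +0.4327 rad
q = Δφ/Δψ = 0.8532
d = R·√(Δφ² + q²Δλ²) = 6371·0.37005 = 2358 km

2358 km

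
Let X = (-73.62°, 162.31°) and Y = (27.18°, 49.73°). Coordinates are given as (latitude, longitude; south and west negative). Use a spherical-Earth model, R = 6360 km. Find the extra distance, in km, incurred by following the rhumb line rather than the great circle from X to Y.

808 km

Great circle: cos σ = sin φ₁ sin φ₂ + cos φ₁ cos φ₂ cos Δλ,  σ = 2.1348 rad → d_gc = 13577.3 km
Rhumb line: Δψ = +2.4317, q = Δφ/Δψ = 0.7235, d_rh = R√(Δφ²+q²Δλ²) = 14385.3 km
Excess = 14385.3 − 13577.3 = 808.0 ≈ 808 km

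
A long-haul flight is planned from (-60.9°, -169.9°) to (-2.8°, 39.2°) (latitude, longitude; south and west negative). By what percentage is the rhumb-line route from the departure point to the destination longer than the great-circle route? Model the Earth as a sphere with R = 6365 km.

Great circle: σ = 1.9625 rad → d_gc = Rσ = 12491.3 km
Rhumb: Δφ = +1.0140, Δλ = -2.6337, Δψ = +1.2999, q = Δφ/Δψ = 0.7801 → d_rh = R√(Δφ²+q²Δλ²) = 14582.9 km
Excess = (14582.9 − 12491.3) / 12491.3 = 2091.6 / 12491.3 = 16.74% ≈ 16.7%

16.7%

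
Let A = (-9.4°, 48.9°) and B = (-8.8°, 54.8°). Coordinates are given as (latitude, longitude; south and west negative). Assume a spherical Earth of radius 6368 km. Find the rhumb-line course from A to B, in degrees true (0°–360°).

Δψ = ln[tan(π/4+φ₂/2)/tan(π/4+φ₁/2)] = +0.0106
Δλ = +0.1030 rad (taken the short way round)
course = atan2(Δλ, Δψ) = 84.12°

84.1°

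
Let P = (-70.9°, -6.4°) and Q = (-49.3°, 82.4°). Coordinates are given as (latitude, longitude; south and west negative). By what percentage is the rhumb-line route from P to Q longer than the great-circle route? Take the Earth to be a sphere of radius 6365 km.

8.3%

Great circle: σ = 0.7657 rad → d_gc = Rσ = 4874.0 km
Rhumb: Δφ = +0.3770, Δλ = +1.5499, Δψ = +0.7906, q = Δφ/Δψ = 0.4769 → d_rh = R√(Δφ²+q²Δλ²) = 5280.9 km
Excess = (5280.9 − 4874.0) / 4874.0 = 406.9 / 4874.0 = 8.348% ≈ 8.3%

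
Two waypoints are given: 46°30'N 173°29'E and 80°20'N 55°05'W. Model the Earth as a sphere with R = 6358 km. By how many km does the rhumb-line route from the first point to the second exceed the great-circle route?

Great circle: cos σ = sin φ₁ sin φ₂ + cos φ₁ cos φ₂ cos Δλ,  σ = 0.8781 rad → d_gc = 5583.19 km
Rhumb line: Δψ = +1.5514, q = Δφ/Δψ = 0.3806, d_rh = R√(Δφ²+q²Δλ²) = 6701.70 km
Excess = 6701.70 − 5583.19 = 1118.51 ≈ 1119 km

1119 km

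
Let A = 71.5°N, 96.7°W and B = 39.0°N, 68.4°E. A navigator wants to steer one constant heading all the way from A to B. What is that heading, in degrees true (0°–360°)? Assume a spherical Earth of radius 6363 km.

Meridional parts: M(φ₁)=+1.8149, M(φ₂)=+0.7403 → ΔM = -1.0746;  Δλ = +2.8815 rad
tan C = Δλ / ΔM = -2.6816 → C = 110.45°

110.5°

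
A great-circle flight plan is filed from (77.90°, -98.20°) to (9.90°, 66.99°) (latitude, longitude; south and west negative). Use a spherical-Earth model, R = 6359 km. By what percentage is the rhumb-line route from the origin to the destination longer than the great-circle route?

Great circle: σ = 1.6023 rad → d_gc = Rσ = 10189.2 km
Rhumb: Δφ = -1.1868, Δλ = +2.8831, Δψ = -2.0708, q = Δφ/Δψ = 0.5731 → d_rh = R√(Δφ²+q²Δλ²) = 12937.0 km
Excess = (12937.0 − 10189.2) / 10189.2 = 2747.8 / 10189.2 = 26.97% ≈ 27.0%

27.0%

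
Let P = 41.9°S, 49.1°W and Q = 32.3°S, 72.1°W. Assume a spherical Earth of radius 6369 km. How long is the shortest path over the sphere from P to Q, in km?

cos σ = sin φ₁ sin φ₂ + cos φ₁ cos φ₂ cos Δλ
      = sin(-41.90°)sin(-32.30°) + cos(-41.90°)cos(-32.30°)cos(-23.00°) = 0.9360
σ = 20.613° → d = Rσ = 6369·0.35976 = 2291 km

2291 km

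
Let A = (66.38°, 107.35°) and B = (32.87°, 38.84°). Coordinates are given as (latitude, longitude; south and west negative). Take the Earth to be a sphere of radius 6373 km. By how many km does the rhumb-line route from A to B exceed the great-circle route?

221 km

Great circle: cos σ = sin φ₁ sin φ₂ + cos φ₁ cos φ₂ cos Δλ,  σ = 0.9014 rad → d_gc = 5744.3 km
Rhumb line: Δψ = -0.9570, q = Δφ/Δψ = 0.6112, d_rh = R√(Δφ²+q²Δλ²) = 5965.2 km
Excess = 5965.2 − 5744.3 = 220.9 ≈ 221 km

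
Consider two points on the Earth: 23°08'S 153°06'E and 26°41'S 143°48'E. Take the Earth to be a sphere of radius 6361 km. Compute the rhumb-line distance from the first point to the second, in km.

1016 km

Rhumb course C = atan2(Δλ, Δψ) with Δψ = ln[tan(π/4+φ₂/2)/tan(π/4+φ₁/2)] = -0.0683, Δλ = -0.1623 → C = 247.17°
d = R·|Δφ| / |cos C| = 6361·0.06196 / 0.38799 = 1016 km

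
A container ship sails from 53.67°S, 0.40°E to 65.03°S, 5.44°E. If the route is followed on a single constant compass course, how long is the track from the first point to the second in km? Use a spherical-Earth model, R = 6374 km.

1295 km

Δψ = ln[tan(π/4+φ₂/2)/tan(π/4+φ₁/2)] = -0.3933;  Δφ = -0.1983 rad,  Δλ = +0.0880 rad
q = Δφ/Δψ = 0.5041
d = R·√(Δφ² + q²Δλ²) = 6374·0.20317 = 1295 km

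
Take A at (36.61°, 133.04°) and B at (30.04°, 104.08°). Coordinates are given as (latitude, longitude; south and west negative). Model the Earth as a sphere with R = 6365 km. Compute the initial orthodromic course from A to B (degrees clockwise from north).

N = sin Δλ·cos φ₂ = -0.4192;  D = cos φ₁ sin φ₂ − sin φ₁ cos φ₂ cos Δλ = -0.0499
initial course = atan2(N, D) = 263.22°

263.2°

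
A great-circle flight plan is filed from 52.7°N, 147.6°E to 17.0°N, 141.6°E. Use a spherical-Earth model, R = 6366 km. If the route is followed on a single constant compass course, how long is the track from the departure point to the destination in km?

4002 km

Rhumb course C = atan2(Δλ, Δψ) with Δψ = ln[tan(π/4+φ₂/2)/tan(π/4+φ₁/2)] = -0.7850, Δλ = -0.1047 → C = 187.60°
d = R·|Δφ| / |cos C| = 6366·0.62308 / 0.99122 = 4002 km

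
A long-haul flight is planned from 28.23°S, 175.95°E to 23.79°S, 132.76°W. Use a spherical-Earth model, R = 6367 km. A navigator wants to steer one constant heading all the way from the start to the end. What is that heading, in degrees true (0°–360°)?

Meridional parts: M(φ₁)=-0.5139, M(φ₂)=-0.4277 → ΔM = +0.0863;  Δλ = +0.8952 rad
tan C = Δλ / ΔM = +10.3780 → C = 84.50°

84.5°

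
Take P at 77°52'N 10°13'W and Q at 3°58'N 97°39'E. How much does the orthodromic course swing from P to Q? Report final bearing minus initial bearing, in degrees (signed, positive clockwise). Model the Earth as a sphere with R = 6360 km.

Initial bearing θ₁ = atan2(sin Δλ cos φ₂, cos φ₁ sin φ₂ − sin φ₁ cos φ₂ cos Δλ) = 71.71°
Final bearing θ₂ = (initial bearing from the destination back to the start) + 180° = 168.46°
Δθ = θ₂ − θ₁ = +96.7°

+96.7°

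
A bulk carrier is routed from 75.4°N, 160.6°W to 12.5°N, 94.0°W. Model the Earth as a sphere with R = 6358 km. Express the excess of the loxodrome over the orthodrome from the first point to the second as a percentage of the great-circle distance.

3.3%

Great circle: σ = 1.2586 rad → d_gc = Rσ = 8001.9 km
Rhumb: Δφ = -1.0978, Δλ = +1.1624, Δψ = -1.8350, q = Δφ/Δψ = 0.5983 → d_rh = R√(Δφ²+q²Δλ²) = 8262.4 km
Excess = (8262.4 − 8001.9) / 8001.9 = 260.5 / 8001.9 = 3.26% ≈ 3.3%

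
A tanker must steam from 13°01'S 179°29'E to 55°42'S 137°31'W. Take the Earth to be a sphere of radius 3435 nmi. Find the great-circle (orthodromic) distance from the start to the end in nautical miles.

cos σ = sin φ₁ sin φ₂ + cos φ₁ cos φ₂ cos Δλ
      = sin(-13.02°)sin(-55.70°) + cos(-13.02°)cos(-55.70°)cos(43.00°) = 0.5876
σ = 54.012° → d = Rσ = 3435·0.94269 = 3238 nmi

3238 nmi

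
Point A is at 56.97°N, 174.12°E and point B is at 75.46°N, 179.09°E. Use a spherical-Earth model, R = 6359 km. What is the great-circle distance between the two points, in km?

cos σ = sin φ₁ sin φ₂ + cos φ₁ cos φ₂ cos Δλ
      = sin(56.97°)sin(75.46°) + cos(56.97°)cos(75.46°)cos(4.97°) = 0.9479
σ = 18.583° → d = Rσ = 6359·0.32433 = 2062 km

2062 km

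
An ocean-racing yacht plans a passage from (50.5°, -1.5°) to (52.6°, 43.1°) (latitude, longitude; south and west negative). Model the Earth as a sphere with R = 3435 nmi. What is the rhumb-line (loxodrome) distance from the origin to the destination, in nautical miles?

1667 nmi

Δψ = ln[tan(π/4+φ₂/2)/tan(π/4+φ₁/2)] = +0.0590;  Δφ = +0.0367 rad,  Δλ = +0.7784 rad
q = Δφ/Δψ = 0.6217
d = R·√(Δφ² + q²Δλ²) = 3435·0.48532 = 1667 nmi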